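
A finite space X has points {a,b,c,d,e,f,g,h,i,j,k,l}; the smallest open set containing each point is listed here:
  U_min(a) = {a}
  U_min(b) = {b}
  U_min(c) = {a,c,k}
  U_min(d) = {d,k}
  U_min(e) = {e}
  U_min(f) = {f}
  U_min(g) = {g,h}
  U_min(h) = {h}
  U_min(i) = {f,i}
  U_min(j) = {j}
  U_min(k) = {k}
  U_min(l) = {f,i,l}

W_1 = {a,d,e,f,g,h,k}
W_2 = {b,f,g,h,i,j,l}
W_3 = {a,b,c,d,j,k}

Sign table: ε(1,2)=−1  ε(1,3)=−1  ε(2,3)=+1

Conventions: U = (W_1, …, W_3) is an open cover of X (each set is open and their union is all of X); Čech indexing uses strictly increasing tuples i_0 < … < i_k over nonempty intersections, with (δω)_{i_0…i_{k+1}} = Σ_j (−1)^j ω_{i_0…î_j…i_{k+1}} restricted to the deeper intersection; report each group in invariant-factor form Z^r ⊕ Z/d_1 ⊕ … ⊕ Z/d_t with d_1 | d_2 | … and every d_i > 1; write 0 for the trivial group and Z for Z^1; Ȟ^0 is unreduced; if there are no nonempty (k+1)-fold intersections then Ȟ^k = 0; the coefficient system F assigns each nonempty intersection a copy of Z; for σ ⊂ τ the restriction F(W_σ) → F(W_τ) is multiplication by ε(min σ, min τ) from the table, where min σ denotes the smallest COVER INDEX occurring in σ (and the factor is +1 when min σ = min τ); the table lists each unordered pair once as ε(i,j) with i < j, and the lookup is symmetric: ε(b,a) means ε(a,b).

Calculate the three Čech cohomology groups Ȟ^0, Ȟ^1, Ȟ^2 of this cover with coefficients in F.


Ȟ^0 ≅ Z,  Ȟ^1 ≅ Z,  Ȟ^2 ≅ 0

cover nerve:
  W12={f,g,h} W13={a,d,k} W23={b,j}
C dims 3,3; δ0: rk 2, SNF 1^2
Ȟ^0: (3−2)−0=1 ⇒ Z
Ȟ^1: (3−0)−2=1 ⇒ Z
Ȟ^2: (0−0)−0=0 ⇒ 0


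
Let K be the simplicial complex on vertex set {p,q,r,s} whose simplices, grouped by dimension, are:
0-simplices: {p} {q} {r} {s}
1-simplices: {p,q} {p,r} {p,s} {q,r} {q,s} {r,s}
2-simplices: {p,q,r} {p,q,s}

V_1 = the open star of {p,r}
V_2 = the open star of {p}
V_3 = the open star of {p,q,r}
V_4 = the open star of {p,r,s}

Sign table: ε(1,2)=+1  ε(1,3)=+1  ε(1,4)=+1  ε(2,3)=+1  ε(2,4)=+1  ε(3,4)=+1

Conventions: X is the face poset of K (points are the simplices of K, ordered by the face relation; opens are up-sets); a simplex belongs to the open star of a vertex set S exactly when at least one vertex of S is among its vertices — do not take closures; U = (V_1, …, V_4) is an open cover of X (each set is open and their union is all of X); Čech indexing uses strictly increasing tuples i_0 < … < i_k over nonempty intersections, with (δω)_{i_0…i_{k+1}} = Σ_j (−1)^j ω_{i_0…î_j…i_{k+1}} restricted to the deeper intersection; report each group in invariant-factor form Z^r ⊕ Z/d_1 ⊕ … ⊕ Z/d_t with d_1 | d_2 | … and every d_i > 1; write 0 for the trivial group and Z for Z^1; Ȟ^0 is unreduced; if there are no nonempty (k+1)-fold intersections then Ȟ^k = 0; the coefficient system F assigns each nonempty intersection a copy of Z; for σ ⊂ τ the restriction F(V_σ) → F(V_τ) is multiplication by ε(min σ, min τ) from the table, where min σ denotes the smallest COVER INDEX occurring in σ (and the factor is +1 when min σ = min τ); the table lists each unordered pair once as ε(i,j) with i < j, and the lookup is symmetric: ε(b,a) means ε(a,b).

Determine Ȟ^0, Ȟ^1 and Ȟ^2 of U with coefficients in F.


Ȟ^0 ≅ Z, Ȟ^1 ≅ 0, Ȟ^2 ≅ 0

nerve simplices:
  V1={{p},{r},{p,q},{p,r},{p,s},{q,r},{r,s},{p,q,r},{p,q,s}} V2={{p},{p,q},{p,r},{p,s},{p,q,r},{p,q,s}} V3={{p},{q},{r},{p,q},{p,r},{p,s},{q,r},{q,s},{r,s},{p,q,r},{p,q,s}} V4={{p},{r},{s},{p,q},{p,r},{p,s},{q,r},{q,s},{r,s},{p,q,r},{p,q,s}}
  V12={{p},{p,q},{p,r},{p,s},{p,q,r},{p,q,s}} V13={{p},{r},{p,q},{p,r},{p,s},{q,r},{r,s},{p,q,r},{p,q,s}} V14={{p},{r},{p,q},{p,r},{p,s},{q,r},{r,s},{p,q,r},{p,q,s}} V23={{p},{p,q},{p,r},{p,s},{p,q,r},{p,q,s}} V24={{p},{p,q},{p,r},{p,s},{p,q,r},{p,q,s}} V34={{p},{r},{p,q},{p,r},{p,s},{q,r},{q,s},{r,s},{p,q,r},{p,q,s}}
  V123={{p},{p,q},{p,r},{p,s},{p,q,r},{p,q,s}} V124={{p},{p,q},{p,r},{p,s},{p,q,r},{p,q,s}} V134={{p},{r},{p,q},{p,r},{p,s},{q,r},{r,s},{p,q,r},{p,q,s}} V234={{p},{p,q},{p,r},{p,s},{p,q,r},{p,q,s}}
  V1234={{p},{p,q},{p,r},{p,s},{p,q,r},{p,q,s}}
C dims 4,6,4,1; δ0: rk 3, SNF 1^3; δ1: rk 3, SNF 1^3; δ2: rk 1, SNF 1^1
degree 0: 4−3−0 = 1 → Ȟ^0 ≅ Z
degree 1: 6−3−3 = 0 → Ȟ^1 ≅ 0
degree 2: 4−1−3 = 0 → Ȟ^2 ≅ 0


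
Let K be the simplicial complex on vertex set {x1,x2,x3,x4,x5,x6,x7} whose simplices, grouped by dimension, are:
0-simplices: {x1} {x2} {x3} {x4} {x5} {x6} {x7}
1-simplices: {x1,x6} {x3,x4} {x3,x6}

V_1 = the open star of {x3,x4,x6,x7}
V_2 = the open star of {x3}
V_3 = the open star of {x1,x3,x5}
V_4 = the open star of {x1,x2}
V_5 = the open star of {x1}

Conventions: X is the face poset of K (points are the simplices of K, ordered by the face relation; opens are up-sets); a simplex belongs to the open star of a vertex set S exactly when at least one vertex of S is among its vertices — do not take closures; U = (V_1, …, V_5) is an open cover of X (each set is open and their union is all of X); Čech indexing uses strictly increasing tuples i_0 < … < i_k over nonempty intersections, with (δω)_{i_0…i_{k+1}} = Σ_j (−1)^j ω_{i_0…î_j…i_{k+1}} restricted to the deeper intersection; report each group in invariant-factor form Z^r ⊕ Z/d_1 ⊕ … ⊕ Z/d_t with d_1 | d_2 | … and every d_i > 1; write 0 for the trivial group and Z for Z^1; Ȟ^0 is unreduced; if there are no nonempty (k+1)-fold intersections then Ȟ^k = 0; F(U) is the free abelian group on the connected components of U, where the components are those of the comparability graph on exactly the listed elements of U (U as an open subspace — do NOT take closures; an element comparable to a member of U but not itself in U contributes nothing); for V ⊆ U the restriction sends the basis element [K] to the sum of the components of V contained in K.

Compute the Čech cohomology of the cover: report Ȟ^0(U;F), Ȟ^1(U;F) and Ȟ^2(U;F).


Ȟ^0(U;F) ≅ Z^4, Ȟ^1(U;F) ≅ 0, Ȟ^2(U;F) ≅ 0

nerve simplices:
  V1={{x3},{x4},{x6},{x7},{x1,x6},{x3,x4},{x3,x6}} V2={{x3},{x3,x4},{x3,x6}} V3={{x1},{x3},{x5},{x1,x6},{x3,x4},{x3,x6}} V4={{x1},{x2},{x1,x6}} V5={{x1},{x1,x6}}
  V12={{x3},{x3,x4},{x3,x6}} V13={{x3},{x1,x6},{x3,x4},{x3,x6}} V14={{x1,x6}} V15={{x1,x6}} V23={{x3},{x3,x4},{x3,x6}} V34={{x1},{x1,x6}} V35={{x1},{x1,x6}} V45={{x1},{x1,x6}}
  V123={{x3},{x3,x4},{x3,x6}} V134={{x1,x6}} V135={{x1,x6}} V145={{x1,x6}} V345={{x1},{x1,x6}}
  V1345={{x1,x6}}
components per intersection:
  V1: {{x3},{x4},{x6},{x1,x6},{x3,x4},{x3,x6}} {{x7}}
  V2: {{x3},{x3,x4},{x3,x6}}
  V3: {{x1},{x1,x6}} {{x3},{x3,x4},{x3,x6}} {{x5}}
  V4: {{x1},{x1,x6}} {{x2}}
  V5: {{x1},{x1,x6}}
  V12: {{x3},{x3,x4},{x3,x6}}
  V13: {{x3},{x3,x4},{x3,x6}} {{x1,x6}}
  V14: {{x1,x6}}
  V15: {{x1,x6}}
  V23: {{x3},{x3,x4},{x3,x6}}
  V34: {{x1},{x1,x6}}
  V35: {{x1},{x1,x6}}
  V45: {{x1},{x1,x6}}
  V123: {{x3},{x3,x4},{x3,x6}}
  V134: {{x1,x6}}
  V135: {{x1,x6}}
  V145: {{x1,x6}}
  V345: {{x1},{x1,x6}}
  V1345: {{x1,x6}}
C dims 9,9,5,1; δ0: rk 5, SNF 1^5; δ1: rk 4, SNF 1^4; δ2: rk 1, SNF 1^1
degree 0: 9−5−0 = 4 → Ȟ^0 ≅ Z^4
degree 1: 9−4−5 = 0 → Ȟ^1 ≅ 0
degree 2: 5−1−4 = 0 → Ȟ^2 ≅ 0


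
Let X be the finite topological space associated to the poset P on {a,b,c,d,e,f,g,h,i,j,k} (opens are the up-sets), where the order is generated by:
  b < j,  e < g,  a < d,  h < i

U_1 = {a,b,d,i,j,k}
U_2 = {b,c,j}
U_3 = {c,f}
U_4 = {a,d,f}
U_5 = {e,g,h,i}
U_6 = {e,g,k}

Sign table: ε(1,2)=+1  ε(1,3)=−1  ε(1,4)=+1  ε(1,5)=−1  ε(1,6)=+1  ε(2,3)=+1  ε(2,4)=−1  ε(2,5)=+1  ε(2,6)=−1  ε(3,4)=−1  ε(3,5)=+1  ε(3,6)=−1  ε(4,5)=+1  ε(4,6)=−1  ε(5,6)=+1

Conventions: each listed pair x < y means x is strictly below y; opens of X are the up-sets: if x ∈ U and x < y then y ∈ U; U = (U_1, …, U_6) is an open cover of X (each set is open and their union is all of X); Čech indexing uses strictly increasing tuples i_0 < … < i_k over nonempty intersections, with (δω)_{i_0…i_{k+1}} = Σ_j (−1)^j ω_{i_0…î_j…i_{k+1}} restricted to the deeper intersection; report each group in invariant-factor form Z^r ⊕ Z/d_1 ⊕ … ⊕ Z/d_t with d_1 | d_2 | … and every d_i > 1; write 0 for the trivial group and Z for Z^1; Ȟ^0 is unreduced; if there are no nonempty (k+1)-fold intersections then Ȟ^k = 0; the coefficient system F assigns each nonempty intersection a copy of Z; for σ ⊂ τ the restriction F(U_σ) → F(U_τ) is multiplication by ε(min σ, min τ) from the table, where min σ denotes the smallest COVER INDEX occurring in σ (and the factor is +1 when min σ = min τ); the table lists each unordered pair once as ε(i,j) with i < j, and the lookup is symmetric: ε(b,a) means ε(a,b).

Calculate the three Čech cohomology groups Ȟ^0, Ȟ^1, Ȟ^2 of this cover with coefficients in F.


nerve simplices:
  U12={b,j} U14={a,d} U15={i} U16={k} U23={c} U34={f} U56={e,g}
C dims 6,7; δ0: rk 6, SNF 1^5·2
degree 0: 6−6−0 = 0 → Ȟ^0 ≅ 0
degree 1: 7−0−6 = 1 plus torsion [2] → Ȟ^1 ≅ Z ⊕ Z/2
degree 2: 0−0−0 = 0 → Ȟ^2 ≅ 0

Ȟ^0 ≅ 0, Ȟ^1 ≅ Z ⊕ Z/2 and Ȟ^2 ≅ 0


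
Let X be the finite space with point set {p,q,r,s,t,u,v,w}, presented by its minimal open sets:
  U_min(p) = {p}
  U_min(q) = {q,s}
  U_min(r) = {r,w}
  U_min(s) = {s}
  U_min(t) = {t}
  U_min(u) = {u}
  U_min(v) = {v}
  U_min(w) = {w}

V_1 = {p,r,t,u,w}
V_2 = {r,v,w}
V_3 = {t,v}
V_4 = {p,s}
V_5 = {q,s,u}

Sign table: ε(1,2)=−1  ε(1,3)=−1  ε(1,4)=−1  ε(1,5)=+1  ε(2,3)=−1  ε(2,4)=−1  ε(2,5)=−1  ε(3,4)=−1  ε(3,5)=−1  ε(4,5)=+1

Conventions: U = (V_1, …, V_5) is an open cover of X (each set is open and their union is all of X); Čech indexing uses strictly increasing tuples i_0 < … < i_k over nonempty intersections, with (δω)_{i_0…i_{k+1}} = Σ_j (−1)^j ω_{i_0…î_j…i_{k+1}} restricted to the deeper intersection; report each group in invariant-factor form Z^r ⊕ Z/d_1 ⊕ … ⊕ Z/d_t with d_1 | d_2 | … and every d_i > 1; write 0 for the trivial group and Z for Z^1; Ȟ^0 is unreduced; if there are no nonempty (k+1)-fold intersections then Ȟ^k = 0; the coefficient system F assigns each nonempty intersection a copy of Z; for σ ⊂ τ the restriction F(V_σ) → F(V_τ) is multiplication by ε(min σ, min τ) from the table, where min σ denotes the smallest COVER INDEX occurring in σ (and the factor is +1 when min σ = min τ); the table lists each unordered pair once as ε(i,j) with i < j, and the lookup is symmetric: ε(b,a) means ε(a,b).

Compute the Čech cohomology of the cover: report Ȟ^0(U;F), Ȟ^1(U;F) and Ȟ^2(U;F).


Ȟ^0(U;F) ≅ 0; Ȟ^1(U;F) ≅ Z ⊕ Z/2; Ȟ^2(U;F) ≅ 0

intersection data:
  V12={r,w} V13={t} V14={p} V15={u} V23={v} V45={s}
C dims 5,6; δ0: rk 5, SNF 1^4·2
Ȟ^0 = (5 − 5) − 0 = 0, so Ȟ^0 ≅ 0
Ȟ^1 = (6 − 0) − 5 = 1 plus torsion [2], so Ȟ^1 ≅ Z ⊕ Z/2
Ȟ^2 = (0 − 0) − 0 = 0, so Ȟ^2 ≅ 0


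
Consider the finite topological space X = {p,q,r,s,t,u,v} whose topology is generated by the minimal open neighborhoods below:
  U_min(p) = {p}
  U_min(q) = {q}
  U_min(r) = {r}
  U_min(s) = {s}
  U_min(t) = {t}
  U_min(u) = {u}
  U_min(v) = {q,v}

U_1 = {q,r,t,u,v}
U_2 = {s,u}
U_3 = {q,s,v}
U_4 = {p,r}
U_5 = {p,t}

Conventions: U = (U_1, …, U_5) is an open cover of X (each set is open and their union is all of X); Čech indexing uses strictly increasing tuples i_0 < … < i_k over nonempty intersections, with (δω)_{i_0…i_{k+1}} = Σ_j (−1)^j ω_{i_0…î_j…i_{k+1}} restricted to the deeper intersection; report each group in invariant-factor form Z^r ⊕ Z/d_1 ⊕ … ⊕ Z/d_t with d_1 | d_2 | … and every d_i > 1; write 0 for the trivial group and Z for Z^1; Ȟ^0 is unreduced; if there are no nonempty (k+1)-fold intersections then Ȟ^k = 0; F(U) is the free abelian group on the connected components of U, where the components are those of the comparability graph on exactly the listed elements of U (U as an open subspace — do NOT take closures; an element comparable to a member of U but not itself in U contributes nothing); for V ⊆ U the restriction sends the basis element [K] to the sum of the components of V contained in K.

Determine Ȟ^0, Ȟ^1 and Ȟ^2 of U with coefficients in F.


Ȟ^0 = Z^6,  Ȟ^1 = 0,  Ȟ^2 = 0

nonempty intersections:
  U12={u} U13={q,v} U14={r} U15={t} U23={s} U45={p}
components per intersection:
  U1: {q,v} {r} {t} {u}
  U2: {s} {u}
  U3: {q,v} {s}
  U4: {p} {r}
  U5: {p} {t}
  U12: {u}
  U13: {q,v}
  U14: {r}
  U15: {t}
  U23: {s}
  U45: {p}
C dims 12,6; δ0: rk 6, SNF 1^6
Ȟ^0: (12−6)−0=6 ⇒ Z^6
Ȟ^1: (6−0)−6=0 ⇒ 0
Ȟ^2: (0−0)−0=0 ⇒ 0


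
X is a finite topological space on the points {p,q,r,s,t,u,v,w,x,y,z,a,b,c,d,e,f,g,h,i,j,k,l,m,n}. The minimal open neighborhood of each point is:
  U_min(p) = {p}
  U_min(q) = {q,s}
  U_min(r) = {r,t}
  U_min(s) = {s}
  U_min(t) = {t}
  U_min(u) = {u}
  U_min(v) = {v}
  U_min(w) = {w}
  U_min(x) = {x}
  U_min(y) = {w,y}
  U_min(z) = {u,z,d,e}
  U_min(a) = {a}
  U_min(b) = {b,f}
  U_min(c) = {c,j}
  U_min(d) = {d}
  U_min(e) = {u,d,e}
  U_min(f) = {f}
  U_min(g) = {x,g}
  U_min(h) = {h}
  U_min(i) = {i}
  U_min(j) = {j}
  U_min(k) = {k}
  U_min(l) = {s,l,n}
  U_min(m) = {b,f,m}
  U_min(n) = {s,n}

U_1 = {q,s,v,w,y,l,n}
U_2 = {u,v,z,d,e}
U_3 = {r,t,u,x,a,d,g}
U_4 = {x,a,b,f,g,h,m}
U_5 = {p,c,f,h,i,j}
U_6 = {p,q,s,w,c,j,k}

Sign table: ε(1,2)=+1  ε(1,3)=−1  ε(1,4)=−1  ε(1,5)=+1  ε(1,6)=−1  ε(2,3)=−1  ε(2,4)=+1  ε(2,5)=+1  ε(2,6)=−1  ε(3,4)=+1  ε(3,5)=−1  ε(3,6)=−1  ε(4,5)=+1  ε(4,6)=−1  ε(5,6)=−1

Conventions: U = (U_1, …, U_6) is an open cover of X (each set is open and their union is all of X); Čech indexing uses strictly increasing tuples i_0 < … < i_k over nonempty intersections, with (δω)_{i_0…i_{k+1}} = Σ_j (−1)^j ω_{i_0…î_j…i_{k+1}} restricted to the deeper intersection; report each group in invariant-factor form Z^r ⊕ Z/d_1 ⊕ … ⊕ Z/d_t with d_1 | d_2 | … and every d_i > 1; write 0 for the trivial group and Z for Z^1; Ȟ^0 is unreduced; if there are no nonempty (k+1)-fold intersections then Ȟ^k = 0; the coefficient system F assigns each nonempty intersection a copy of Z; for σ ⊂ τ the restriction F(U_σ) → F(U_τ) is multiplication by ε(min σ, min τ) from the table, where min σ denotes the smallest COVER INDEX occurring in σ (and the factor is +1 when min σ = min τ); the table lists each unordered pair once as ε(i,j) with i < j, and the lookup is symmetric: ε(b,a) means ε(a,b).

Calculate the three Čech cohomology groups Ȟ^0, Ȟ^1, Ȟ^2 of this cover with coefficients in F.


nonempty intersections:
  U12={v} U16={q,s,w} U23={u,d} U34={x,a,g} U45={f,h} U56={p,c,j}
C dims 6,6; δ0: rk 6, SNF 1^5·2
Ȟ^0: (6−6)−0=0 ⇒ 0
Ȟ^1: (6−0)−6=0 plus torsion [2] ⇒ Z/2
Ȟ^2: (0−0)−0=0 ⇒ 0

Ȟ^0 = 0,  Ȟ^1 = Z/2,  Ȟ^2 = 0


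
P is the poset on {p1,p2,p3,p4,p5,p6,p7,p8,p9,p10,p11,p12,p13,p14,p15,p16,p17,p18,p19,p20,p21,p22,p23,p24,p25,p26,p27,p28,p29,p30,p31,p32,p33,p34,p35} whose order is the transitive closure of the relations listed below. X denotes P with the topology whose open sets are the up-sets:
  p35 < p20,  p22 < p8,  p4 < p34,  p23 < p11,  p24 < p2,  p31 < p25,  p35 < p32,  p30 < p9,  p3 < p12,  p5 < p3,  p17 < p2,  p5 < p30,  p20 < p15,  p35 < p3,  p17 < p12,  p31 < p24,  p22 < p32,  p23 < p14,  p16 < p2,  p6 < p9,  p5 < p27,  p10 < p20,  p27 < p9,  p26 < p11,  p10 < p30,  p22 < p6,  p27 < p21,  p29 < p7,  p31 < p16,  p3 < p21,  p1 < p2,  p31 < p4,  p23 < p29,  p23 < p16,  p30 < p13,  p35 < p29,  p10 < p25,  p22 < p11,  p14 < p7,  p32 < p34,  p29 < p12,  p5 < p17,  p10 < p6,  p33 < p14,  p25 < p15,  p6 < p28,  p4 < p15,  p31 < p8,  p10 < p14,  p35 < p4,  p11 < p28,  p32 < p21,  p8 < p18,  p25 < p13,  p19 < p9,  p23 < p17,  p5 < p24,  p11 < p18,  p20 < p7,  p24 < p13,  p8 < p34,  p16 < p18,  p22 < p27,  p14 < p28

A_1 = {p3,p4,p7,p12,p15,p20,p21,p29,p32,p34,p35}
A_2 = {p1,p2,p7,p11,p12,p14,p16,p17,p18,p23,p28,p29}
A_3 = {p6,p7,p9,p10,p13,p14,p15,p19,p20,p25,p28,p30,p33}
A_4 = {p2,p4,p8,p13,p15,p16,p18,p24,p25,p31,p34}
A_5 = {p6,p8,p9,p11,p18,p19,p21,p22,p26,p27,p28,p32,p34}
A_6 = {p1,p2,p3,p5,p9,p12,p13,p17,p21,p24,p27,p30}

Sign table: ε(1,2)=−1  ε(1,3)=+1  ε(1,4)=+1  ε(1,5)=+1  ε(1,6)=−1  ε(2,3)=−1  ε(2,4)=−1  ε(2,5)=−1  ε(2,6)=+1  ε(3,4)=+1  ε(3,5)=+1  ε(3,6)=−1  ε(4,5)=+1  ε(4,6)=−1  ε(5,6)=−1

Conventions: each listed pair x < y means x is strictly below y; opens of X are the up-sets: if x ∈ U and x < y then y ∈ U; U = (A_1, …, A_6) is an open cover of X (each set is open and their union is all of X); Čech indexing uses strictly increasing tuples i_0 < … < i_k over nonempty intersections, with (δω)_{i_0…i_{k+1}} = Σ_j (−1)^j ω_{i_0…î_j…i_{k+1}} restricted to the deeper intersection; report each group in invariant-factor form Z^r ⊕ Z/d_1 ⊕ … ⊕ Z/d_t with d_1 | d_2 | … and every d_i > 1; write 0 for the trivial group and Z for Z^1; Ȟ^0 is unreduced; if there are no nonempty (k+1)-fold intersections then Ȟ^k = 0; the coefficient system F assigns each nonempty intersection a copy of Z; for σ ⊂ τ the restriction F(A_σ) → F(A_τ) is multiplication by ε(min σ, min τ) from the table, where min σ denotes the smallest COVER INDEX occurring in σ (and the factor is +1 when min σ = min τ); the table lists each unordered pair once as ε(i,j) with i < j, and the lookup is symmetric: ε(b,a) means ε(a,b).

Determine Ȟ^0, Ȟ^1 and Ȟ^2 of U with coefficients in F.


intersection data:
  A12={p7,p12,p29} A13={p7,p15,p20} A14={p4,p15,p34} A15={p21,p32,p34} A16={p3,p12,p21} A23={p7,p14,p28} A24={p2,p16,p18} A25={p11,p18,p28} A26={p1,p2,p12,p17} A34={p13,p15,p25} A35={p6,p9,p19,p28} A36={p9,p13,p30} A45={p8,p18,p34} A46={p2,p13,p24} A56={p9,p21,p27}
  A123={p7} A126={p12} A134={p15} A145={p34} A156={p21} A235={p28} A245={p18} A246={p2} A346={p13} A356={p9}
C dims 6,15,10; δ0: rk 5, SNF 1^5; δ1: rk 10, SNF 1^9·2
Ȟ^0 = (6 − 5) − 0 = 1, so Ȟ^0 ≅ Z
Ȟ^1 = (15 − 10) − 5 = 0, so Ȟ^1 ≅ 0
Ȟ^2 = (10 − 0) − 10 = 0 plus torsion [2], so Ȟ^2 ≅ Z/2

Ȟ^0(U;F) ≅ Z,  Ȟ^1(U;F) ≅ 0,  Ȟ^2(U;F) ≅ Z/2


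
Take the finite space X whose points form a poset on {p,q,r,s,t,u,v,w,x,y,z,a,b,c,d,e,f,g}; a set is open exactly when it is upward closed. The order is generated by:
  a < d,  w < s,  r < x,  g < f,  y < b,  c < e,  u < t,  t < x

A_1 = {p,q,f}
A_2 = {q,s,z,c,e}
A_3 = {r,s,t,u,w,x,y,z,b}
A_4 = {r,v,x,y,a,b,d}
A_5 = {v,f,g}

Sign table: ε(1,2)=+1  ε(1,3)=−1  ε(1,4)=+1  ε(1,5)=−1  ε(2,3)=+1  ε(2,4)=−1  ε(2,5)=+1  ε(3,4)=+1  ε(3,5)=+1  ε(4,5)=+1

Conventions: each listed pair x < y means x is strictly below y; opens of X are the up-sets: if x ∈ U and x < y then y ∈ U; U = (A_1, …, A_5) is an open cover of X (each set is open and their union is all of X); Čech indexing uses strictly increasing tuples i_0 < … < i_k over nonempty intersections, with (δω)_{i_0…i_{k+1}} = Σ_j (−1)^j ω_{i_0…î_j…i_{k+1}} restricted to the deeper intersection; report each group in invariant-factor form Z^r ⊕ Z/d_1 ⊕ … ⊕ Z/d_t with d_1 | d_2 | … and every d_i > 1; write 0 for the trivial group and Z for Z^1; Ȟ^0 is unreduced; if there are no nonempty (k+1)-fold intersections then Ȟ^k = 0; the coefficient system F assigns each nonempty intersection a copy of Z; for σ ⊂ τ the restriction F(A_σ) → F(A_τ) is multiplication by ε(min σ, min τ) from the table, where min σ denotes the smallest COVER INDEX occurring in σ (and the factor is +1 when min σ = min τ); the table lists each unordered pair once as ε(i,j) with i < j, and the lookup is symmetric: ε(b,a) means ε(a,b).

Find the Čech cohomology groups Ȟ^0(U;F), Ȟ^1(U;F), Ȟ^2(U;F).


Ȟ^0(U;F) ≅ 0, Ȟ^1(U;F) ≅ Z/2, Ȟ^2(U;F) ≅ 0

nonempty overlaps:
  A12={q} A15={f} A23={s,z} A34={r,x,y,b} A45={v}
C dims 5,5; δ0: rk 5, SNF 1^4·2
degree 0: 5−5−0 = 0 → Ȟ^0 ≅ 0
degree 1: 5−0−5 = 0 plus torsion [2] → Ȟ^1 ≅ Z/2
degree 2: 0−0−0 = 0 → Ȟ^2 ≅ 0


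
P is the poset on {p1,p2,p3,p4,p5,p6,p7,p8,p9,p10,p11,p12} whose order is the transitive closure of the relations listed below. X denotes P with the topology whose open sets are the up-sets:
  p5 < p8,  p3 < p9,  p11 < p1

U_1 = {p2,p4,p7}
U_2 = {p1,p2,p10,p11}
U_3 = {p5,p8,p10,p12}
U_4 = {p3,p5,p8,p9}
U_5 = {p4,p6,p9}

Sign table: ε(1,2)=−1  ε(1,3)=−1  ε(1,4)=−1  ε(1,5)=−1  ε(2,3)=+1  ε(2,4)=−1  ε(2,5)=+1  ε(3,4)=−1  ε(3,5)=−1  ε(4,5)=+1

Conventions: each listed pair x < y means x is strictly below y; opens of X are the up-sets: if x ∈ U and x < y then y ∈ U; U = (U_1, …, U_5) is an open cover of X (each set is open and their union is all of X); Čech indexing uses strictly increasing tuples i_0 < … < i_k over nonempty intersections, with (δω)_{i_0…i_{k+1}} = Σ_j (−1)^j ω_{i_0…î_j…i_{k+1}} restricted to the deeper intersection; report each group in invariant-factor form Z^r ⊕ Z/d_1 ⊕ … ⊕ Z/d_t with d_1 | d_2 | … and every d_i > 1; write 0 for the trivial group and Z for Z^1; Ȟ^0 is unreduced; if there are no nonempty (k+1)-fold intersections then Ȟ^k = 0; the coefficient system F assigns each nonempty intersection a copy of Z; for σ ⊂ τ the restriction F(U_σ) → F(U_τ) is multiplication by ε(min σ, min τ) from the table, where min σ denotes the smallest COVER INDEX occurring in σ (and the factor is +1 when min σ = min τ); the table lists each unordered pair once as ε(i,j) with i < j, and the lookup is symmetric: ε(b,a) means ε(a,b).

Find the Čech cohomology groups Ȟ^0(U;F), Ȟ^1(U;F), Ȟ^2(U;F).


cover nerve:
  U12={p2} U15={p4} U23={p10} U34={p5,p8} U45={p9}
C dims 5,5; δ0: rk 5, SNF 1^4·2
Ȟ^0: (5−5)−0=0 ⇒ 0
Ȟ^1: (5−0)−5=0 plus torsion [2] ⇒ Z/2
Ȟ^2: (0−0)−0=0 ⇒ 0

Ȟ^0 = 0, Ȟ^1 = Z/2 and Ȟ^2 = 0


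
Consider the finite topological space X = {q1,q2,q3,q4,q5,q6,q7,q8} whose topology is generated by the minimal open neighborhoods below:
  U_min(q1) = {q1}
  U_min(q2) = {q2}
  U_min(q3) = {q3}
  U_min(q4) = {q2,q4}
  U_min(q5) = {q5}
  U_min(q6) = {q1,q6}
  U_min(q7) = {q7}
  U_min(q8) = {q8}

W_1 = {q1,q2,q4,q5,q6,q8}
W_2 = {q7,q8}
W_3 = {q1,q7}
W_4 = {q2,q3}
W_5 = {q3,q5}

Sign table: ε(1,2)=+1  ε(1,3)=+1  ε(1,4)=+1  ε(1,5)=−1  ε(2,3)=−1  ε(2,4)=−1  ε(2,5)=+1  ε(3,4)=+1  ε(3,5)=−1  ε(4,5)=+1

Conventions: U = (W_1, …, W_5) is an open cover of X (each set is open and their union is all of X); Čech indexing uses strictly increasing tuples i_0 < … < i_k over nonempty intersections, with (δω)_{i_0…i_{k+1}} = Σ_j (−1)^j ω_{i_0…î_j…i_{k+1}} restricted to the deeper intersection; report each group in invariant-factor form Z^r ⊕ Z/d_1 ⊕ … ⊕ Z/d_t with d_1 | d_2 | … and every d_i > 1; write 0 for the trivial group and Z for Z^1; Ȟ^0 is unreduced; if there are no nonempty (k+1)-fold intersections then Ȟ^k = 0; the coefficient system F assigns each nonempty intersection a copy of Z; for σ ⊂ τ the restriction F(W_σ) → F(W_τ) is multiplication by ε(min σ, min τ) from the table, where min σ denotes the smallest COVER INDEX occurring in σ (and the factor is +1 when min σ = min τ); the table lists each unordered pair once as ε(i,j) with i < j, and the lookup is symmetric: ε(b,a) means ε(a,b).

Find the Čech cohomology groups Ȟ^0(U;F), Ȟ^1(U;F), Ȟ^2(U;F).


Ȟ^0 = 0, Ȟ^1 = Z ⊕ Z/2, Ȟ^2 = 0

intersection data:
  W12={q8} W13={q1} W14={q2} W15={q5} W23={q7} W45={q3}
C dims 5,6; δ0: rk 5, SNF 1^4·2
Ȟ^0 = (5 − 5) − 0 = 0, so Ȟ^0 ≅ 0
Ȟ^1 = (6 − 0) − 5 = 1 plus torsion [2], so Ȟ^1 ≅ Z ⊕ Z/2
Ȟ^2 = (0 − 0) − 0 = 0, so Ȟ^2 ≅ 0


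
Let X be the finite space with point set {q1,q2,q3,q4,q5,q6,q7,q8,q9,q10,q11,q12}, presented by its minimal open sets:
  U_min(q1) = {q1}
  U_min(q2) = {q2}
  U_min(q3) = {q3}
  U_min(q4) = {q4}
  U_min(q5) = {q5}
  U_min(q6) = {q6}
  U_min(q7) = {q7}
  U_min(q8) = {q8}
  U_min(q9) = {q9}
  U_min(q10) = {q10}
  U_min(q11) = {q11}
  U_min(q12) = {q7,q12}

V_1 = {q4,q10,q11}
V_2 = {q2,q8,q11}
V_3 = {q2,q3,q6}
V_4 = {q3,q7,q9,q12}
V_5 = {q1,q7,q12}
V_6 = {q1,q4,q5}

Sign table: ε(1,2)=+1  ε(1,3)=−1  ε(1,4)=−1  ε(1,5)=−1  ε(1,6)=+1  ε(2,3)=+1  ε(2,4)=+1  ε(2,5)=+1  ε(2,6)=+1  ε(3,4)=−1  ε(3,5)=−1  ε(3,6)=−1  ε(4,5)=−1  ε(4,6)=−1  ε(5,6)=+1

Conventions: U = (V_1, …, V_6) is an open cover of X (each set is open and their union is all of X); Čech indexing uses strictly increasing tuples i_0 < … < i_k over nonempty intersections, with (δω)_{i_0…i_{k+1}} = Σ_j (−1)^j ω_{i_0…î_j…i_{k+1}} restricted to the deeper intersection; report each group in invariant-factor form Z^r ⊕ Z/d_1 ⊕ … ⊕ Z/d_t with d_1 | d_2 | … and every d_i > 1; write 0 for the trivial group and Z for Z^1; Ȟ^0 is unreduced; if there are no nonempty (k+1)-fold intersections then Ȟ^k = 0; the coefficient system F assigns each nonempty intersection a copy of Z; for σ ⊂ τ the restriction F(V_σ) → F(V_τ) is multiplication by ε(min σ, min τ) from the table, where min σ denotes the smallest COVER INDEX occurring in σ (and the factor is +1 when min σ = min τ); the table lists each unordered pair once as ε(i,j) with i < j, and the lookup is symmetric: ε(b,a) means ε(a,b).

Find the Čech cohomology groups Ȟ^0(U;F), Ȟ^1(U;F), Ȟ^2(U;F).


Ȟ^0 = Z; Ȟ^1 = Z; Ȟ^2 = 0

nerve simplices:
  V12={q11} V16={q4} V23={q2} V34={q3} V45={q7,q12} V56={q1}
C dims 6,6; δ0: rk 5, SNF 1^5
degree 0: 6−5−0 = 1 → Ȟ^0 ≅ Z
degree 1: 6−0−5 = 1 → Ȟ^1 ≅ Z
degree 2: 0−0−0 = 0 → Ȟ^2 ≅ 0


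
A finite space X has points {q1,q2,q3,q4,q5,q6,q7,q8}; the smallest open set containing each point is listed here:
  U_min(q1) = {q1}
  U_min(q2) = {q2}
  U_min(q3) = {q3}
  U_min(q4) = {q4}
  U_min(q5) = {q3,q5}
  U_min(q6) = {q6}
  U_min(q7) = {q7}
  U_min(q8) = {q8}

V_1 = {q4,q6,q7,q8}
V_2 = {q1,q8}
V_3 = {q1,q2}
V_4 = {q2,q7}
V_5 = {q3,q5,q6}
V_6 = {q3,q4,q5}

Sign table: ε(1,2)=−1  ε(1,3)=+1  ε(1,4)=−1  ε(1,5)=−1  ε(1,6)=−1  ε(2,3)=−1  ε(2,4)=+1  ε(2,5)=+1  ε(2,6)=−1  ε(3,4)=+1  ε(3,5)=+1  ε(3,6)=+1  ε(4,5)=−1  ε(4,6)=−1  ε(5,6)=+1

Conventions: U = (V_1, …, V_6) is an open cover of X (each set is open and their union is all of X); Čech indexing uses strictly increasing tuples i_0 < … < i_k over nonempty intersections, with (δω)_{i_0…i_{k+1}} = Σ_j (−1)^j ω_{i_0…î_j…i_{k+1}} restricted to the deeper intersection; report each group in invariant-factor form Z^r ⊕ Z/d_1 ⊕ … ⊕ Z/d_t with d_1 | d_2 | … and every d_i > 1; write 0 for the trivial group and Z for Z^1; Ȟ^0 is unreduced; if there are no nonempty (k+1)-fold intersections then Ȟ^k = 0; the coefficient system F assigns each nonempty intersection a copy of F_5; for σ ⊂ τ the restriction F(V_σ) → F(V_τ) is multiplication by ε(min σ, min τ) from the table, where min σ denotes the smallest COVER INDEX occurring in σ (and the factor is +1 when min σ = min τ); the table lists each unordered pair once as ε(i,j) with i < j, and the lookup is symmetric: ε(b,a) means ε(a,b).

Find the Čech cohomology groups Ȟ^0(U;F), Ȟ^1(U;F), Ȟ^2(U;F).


Ȟ^0 ≅ 0; Ȟ^1 ≅ Z/5; Ȟ^2 ≅ 0

nerve simplices:
  V12={q8} V14={q7} V15={q6} V16={q4} V23={q1} V34={q2} V56={q3,q5}
C dims 6,7; δ0: rk_F5 6
degree 0: 6−6−0 = 0 → Ȟ^0 ≅ 0
degree 1: 7−0−6 = 1 → Ȟ^1 ≅ Z/5
degree 2: 0−0−0 = 0 → Ȟ^2 ≅ 0


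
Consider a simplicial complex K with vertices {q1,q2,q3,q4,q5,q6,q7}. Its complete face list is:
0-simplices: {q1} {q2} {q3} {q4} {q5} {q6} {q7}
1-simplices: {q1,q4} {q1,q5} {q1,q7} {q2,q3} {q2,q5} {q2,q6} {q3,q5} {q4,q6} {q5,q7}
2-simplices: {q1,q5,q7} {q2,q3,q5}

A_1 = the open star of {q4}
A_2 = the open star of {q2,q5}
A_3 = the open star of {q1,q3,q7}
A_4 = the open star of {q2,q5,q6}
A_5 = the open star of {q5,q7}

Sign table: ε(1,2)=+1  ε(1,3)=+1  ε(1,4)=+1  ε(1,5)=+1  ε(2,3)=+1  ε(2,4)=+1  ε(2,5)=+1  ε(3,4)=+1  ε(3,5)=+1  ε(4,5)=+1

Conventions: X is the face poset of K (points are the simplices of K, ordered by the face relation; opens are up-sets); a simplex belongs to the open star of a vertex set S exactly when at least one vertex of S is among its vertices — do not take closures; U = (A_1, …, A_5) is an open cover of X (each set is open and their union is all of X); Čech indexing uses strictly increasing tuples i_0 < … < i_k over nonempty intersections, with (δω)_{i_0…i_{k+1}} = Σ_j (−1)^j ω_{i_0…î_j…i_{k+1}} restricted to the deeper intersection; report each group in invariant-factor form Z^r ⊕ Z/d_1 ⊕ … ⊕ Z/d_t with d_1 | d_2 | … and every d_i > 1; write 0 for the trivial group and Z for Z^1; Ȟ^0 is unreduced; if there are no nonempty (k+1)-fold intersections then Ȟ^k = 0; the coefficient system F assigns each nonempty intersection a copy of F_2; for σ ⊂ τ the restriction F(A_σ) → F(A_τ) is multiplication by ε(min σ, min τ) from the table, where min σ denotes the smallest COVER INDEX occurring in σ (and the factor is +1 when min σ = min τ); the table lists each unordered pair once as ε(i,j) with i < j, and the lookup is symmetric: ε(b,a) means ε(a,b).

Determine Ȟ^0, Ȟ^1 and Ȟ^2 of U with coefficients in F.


Ȟ^0 ≅ Z/2, Ȟ^1 ≅ Z/2, Ȟ^2 ≅ 0

cover nerve:
  A1={{q4},{q1,q4},{q4,q6}} A2={{q2},{q5},{q1,q5},{q2,q3},{q2,q5},{q2,q6},{q3,q5},{q5,q7},{q1,q5,q7},{q2,q3,q5}} A3={{q1},{q3},{q7},{q1,q4},{q1,q5},{q1,q7},{q2,q3},{q3,q5},{q5,q7},{q1,q5,q7},{q2,q3,q5}} A4={{q2},{q5},{q6},{q1,q5},{q2,q3},{q2,q5},{q2,q6},{q3,q5},{q4,q6},{q5,q7},{q1,q5,q7},{q2,q3,q5}} A5={{q5},{q7},{q1,q5},{q1,q7},{q2,q5},{q3,q5},{q5,q7},{q1,q5,q7},{q2,q3,q5}}
  A13={{q1,q4}} A14={{q4,q6}} A23={{q1,q5},{q2,q3},{q3,q5},{q5,q7},{q1,q5,q7},{q2,q3,q5}} A24={{q2},{q5},{q1,q5},{q2,q3},{q2,q5},{q2,q6},{q3,q5},{q5,q7},{q1,q5,q7},{q2,q3,q5}} A25={{q5},{q1,q5},{q2,q5},{q3,q5},{q5,q7},{q1,q5,q7},{q2,q3,q5}} A34={{q1,q5},{q2,q3},{q3,q5},{q5,q7},{q1,q5,q7},{q2,q3,q5}} A35={{q7},{q1,q5},{q1,q7},{q3,q5},{q5,q7},{q1,q5,q7},{q2,q3,q5}} A45={{q5},{q1,q5},{q2,q5},{q3,q5},{q5,q7},{q1,q5,q7},{q2,q3,q5}}
  A234={{q1,q5},{q2,q3},{q3,q5},{q5,q7},{q1,q5,q7},{q2,q3,q5}} A235={{q1,q5},{q3,q5},{q5,q7},{q1,q5,q7},{q2,q3,q5}} A245={{q5},{q1,q5},{q2,q5},{q3,q5},{q5,q7},{q1,q5,q7},{q2,q3,q5}} A345={{q1,q5},{q3,q5},{q5,q7},{q1,q5,q7},{q2,q3,q5}}
  A2345={{q1,q5},{q3,q5},{q5,q7},{q1,q5,q7},{q2,q3,q5}}
C dims 5,8,4,1; δ0: rk_F2 4; δ1: rk_F2 3; δ2: rk_F2 1
Ȟ^0: (5−4)−0=1 ⇒ Z/2
Ȟ^1: (8−3)−4=1 ⇒ Z/2
Ȟ^2: (4−1)−3=0 ⇒ 0


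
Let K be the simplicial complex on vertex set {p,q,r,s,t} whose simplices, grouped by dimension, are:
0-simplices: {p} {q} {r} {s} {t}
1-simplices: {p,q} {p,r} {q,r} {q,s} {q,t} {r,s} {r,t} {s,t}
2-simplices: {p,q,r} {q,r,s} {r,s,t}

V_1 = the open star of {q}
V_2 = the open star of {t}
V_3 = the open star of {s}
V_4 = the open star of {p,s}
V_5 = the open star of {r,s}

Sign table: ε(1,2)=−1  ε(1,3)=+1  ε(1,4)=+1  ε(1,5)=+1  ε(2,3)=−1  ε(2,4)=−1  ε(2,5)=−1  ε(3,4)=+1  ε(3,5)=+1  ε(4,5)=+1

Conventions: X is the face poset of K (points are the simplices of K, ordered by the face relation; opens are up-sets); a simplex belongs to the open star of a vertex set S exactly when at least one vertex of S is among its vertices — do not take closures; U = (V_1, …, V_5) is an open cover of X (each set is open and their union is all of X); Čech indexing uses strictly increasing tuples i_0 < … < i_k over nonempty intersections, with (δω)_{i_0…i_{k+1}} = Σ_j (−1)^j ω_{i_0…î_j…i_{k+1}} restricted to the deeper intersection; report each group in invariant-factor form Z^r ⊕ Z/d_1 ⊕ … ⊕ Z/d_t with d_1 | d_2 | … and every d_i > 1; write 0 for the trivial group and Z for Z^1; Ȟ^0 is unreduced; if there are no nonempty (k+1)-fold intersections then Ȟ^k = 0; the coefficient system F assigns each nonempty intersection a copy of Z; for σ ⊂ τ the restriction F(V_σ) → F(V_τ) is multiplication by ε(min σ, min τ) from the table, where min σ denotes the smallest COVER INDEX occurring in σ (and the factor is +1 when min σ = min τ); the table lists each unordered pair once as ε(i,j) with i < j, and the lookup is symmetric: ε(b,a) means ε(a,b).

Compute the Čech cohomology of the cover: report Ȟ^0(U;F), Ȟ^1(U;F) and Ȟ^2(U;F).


Ȟ^0 = Z,  Ȟ^1 = Z,  Ȟ^2 = 0

cover nerve:
  V1={{q},{p,q},{q,r},{q,s},{q,t},{p,q,r},{q,r,s}} V2={{t},{q,t},{r,t},{s,t},{r,s,t}} V3={{s},{q,s},{r,s},{s,t},{q,r,s},{r,s,t}} V4={{p},{s},{p,q},{p,r},{q,s},{r,s},{s,t},{p,q,r},{q,r,s},{r,s,t}} V5={{r},{s},{p,r},{q,r},{q,s},{r,s},{r,t},{s,t},{p,q,r},{q,r,s},{r,s,t}}
  V12={{q,t}} V13={{q,s},{q,r,s}} V14={{p,q},{q,s},{p,q,r},{q,r,s}} V15={{q,r},{q,s},{p,q,r},{q,r,s}} V23={{s,t},{r,s,t}} V24={{s,t},{r,s,t}} V25={{r,t},{s,t},{r,s,t}} V34={{s},{q,s},{r,s},{s,t},{q,r,s},{r,s,t}} V35={{s},{q,s},{r,s},{s,t},{q,r,s},{r,s,t}} V45={{s},{p,r},{q,s},{r,s},{s,t},{p,q,r},{q,r,s},{r,s,t}}
  V134={{q,s},{q,r,s}} V135={{q,s},{q,r,s}} V145={{q,s},{p,q,r},{q,r,s}} V234={{s,t},{r,s,t}} V235={{s,t},{r,s,t}} V245={{s,t},{r,s,t}} V345={{s},{q,s},{r,s},{s,t},{q,r,s},{r,s,t}}
  V1345={{q,s},{q,r,s}} V2345={{s,t},{r,s,t}}
C dims 5,10,7,2; δ0: rk 4, SNF 1^4; δ1: rk 5, SNF 1^5; δ2: rk 2, SNF 1^2
Ȟ^0: (5−4)−0=1 ⇒ Z
Ȟ^1: (10−5)−4=1 ⇒ Z
Ȟ^2: (7−2)−5=0 ⇒ 0


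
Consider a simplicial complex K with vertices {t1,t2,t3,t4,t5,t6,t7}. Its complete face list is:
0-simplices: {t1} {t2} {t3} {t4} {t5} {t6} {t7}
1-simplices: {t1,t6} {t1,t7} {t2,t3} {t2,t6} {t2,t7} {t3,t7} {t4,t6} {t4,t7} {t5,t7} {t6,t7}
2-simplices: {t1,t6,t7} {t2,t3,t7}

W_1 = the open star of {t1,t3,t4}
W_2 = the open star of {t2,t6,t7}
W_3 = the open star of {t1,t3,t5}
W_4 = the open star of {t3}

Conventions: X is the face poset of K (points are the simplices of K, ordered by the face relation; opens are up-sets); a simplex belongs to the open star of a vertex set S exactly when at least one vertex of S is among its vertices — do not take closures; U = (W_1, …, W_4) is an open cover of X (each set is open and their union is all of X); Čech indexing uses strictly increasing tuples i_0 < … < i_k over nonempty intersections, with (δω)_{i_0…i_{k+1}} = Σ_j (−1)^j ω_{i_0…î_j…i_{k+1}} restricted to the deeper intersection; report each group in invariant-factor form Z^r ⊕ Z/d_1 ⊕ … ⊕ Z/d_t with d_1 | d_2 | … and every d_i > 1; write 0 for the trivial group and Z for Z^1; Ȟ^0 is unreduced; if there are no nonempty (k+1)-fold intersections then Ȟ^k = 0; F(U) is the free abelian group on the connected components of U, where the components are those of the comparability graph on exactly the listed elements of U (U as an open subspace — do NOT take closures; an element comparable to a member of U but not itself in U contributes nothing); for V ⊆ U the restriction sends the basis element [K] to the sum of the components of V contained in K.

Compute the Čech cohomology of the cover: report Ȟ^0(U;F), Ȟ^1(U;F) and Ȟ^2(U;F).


nerve of the cover:
  W1={{t1},{t3},{t4},{t1,t6},{t1,t7},{t2,t3},{t3,t7},{t4,t6},{t4,t7},{t1,t6,t7},{t2,t3,t7}} W2={{t2},{t6},{t7},{t1,t6},{t1,t7},{t2,t3},{t2,t6},{t2,t7},{t3,t7},{t4,t6},{t4,t7},{t5,t7},{t6,t7},{t1,t6,t7},{t2,t3,t7}} W3={{t1},{t3},{t5},{t1,t6},{t1,t7},{t2,t3},{t3,t7},{t5,t7},{t1,t6,t7},{t2,t3,t7}} W4={{t3},{t2,t3},{t3,t7},{t2,t3,t7}}
  W12={{t1,t6},{t1,t7},{t2,t3},{t3,t7},{t4,t6},{t4,t7},{t1,t6,t7},{t2,t3,t7}} W13={{t1},{t3},{t1,t6},{t1,t7},{t2,t3},{t3,t7},{t1,t6,t7},{t2,t3,t7}} W14={{t3},{t2,t3},{t3,t7},{t2,t3,t7}} W23={{t1,t6},{t1,t7},{t2,t3},{t3,t7},{t5,t7},{t1,t6,t7},{t2,t3,t7}} W24={{t2,t3},{t3,t7},{t2,t3,t7}} W34={{t3},{t2,t3},{t3,t7},{t2,t3,t7}}
  W123={{t1,t6},{t1,t7},{t2,t3},{t3,t7},{t1,t6,t7},{t2,t3,t7}} W124={{t2,t3},{t3,t7},{t2,t3,t7}} W134={{t3},{t2,t3},{t3,t7},{t2,t3,t7}} W234={{t2,t3},{t3,t7},{t2,t3,t7}}
  W1234={{t2,t3},{t3,t7},{t2,t3,t7}}
components per intersection:
  W1: {{t1},{t1,t6},{t1,t7},{t1,t6,t7}} {{t3},{t2,t3},{t3,t7},{t2,t3,t7}} {{t4},{t4,t6},{t4,t7}}
  W2: {{t2},{t6},{t7},{t1,t6},{t1,t7},{t2,t3},{t2,t6},{t2,t7},{t3,t7},{t4,t6},{t4,t7},{t5,t7},{t6,t7},{t1,t6,t7},{t2,t3,t7}}
  W3: {{t1},{t1,t6},{t1,t7},{t1,t6,t7}} {{t3},{t2,t3},{t3,t7},{t2,t3,t7}} {{t5},{t5,t7}}
  W4: {{t3},{t2,t3},{t3,t7},{t2,t3,t7}}
  W12: {{t1,t6},{t1,t7},{t1,t6,t7}} {{t2,t3},{t3,t7},{t2,t3,t7}} {{t4,t6}} {{t4,t7}}
  W13: {{t1},{t1,t6},{t1,t7},{t1,t6,t7}} {{t3},{t2,t3},{t3,t7},{t2,t3,t7}}
  W14: {{t3},{t2,t3},{t3,t7},{t2,t3,t7}}
  W23: {{t1,t6},{t1,t7},{t1,t6,t7}} {{t2,t3},{t3,t7},{t2,t3,t7}} {{t5,t7}}
  W24: {{t2,t3},{t3,t7},{t2,t3,t7}}
  W34: {{t3},{t2,t3},{t3,t7},{t2,t3,t7}}
  W123: {{t1,t6},{t1,t7},{t1,t6,t7}} {{t2,t3},{t3,t7},{t2,t3,t7}}
  W124: {{t2,t3},{t3,t7},{t2,t3,t7}}
  W134: {{t3},{t2,t3},{t3,t7},{t2,t3,t7}}
  W234: {{t2,t3},{t3,t7},{t2,t3,t7}}
  W1234: {{t2,t3},{t3,t7},{t2,t3,t7}}
C dims 8,12,5,1; δ0: rk 7, SNF 1^7; δ1: rk 4, SNF 1^4; δ2: rk 1, SNF 1^1
Ȟ^0 = (8 − 7) − 0 = 1, so Ȟ^0 ≅ Z
Ȟ^1 = (12 − 4) − 7 = 1, so Ȟ^1 ≅ Z
Ȟ^2 = (5 − 1) − 4 = 0, so Ȟ^2 ≅ 0

Ȟ^0 = Z, Ȟ^1 = Z and Ȟ^2 = 0


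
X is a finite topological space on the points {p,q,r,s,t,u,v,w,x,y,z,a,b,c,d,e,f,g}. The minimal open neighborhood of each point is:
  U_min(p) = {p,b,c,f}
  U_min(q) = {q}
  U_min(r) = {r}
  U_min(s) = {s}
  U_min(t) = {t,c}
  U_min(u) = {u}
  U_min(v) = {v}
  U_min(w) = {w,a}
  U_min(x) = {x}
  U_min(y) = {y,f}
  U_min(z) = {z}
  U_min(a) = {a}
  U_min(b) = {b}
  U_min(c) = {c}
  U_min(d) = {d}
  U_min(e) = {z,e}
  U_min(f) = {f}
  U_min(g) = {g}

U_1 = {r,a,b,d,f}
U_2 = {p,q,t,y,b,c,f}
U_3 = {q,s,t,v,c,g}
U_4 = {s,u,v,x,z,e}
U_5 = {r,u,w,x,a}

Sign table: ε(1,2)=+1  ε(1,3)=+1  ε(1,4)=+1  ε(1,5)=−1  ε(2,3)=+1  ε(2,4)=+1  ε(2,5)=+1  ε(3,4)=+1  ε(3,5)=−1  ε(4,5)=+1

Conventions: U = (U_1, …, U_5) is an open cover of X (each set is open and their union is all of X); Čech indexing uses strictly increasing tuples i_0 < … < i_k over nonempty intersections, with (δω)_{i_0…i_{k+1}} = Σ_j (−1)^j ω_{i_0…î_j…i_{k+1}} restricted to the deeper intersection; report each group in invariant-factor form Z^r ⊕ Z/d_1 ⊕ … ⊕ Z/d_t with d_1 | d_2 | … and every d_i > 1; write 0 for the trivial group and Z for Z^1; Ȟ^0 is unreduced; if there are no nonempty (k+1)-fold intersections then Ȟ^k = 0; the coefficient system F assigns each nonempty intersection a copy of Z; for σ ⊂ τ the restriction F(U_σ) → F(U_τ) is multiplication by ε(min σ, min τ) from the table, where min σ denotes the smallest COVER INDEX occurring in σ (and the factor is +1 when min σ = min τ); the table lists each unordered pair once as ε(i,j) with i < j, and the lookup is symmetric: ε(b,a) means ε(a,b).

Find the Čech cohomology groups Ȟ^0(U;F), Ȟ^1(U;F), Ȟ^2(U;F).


intersection data:
  U12={b,f} U15={r,a} U23={q,t,c} U34={s,v} U45={u,x}
C dims 5,5; δ0: rk 5, SNF 1^4·2
Ȟ^0 = (5 − 5) − 0 = 0, so Ȟ^0 ≅ 0
Ȟ^1 = (5 − 0) − 5 = 0 plus torsion [2], so Ȟ^1 ≅ Z/2
Ȟ^2 = (0 − 0) − 0 = 0, so Ȟ^2 ≅ 0

Ȟ^0 ≅ 0; Ȟ^1 ≅ Z/2; Ȟ^2 ≅ 0


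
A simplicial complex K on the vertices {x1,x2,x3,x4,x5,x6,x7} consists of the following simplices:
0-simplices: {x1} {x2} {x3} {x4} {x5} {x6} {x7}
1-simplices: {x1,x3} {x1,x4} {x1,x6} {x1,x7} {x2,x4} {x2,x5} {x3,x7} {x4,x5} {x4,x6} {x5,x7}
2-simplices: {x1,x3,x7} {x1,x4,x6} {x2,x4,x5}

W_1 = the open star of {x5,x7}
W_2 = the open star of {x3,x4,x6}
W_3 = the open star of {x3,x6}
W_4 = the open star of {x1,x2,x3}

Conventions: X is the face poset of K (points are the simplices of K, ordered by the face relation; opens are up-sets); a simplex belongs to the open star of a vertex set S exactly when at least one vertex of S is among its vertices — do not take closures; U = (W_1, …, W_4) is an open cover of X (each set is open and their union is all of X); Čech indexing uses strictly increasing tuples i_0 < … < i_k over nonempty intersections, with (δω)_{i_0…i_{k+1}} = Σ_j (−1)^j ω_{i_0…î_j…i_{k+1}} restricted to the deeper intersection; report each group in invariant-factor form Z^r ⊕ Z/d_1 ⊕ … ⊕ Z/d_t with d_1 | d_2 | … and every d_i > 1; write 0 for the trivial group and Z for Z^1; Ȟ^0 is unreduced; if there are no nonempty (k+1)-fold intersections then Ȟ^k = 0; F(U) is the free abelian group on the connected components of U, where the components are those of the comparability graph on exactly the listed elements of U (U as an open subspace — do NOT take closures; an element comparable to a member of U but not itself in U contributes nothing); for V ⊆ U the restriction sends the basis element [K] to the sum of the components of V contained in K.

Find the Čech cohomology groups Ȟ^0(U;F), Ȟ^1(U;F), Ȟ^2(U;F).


nonempty intersections:
  W1={{x5},{x7},{x1,x7},{x2,x5},{x3,x7},{x4,x5},{x5,x7},{x1,x3,x7},{x2,x4,x5}} W2={{x3},{x4},{x6},{x1,x3},{x1,x4},{x1,x6},{x2,x4},{x3,x7},{x4,x5},{x4,x6},{x1,x3,x7},{x1,x4,x6},{x2,x4,x5}} W3={{x3},{x6},{x1,x3},{x1,x6},{x3,x7},{x4,x6},{x1,x3,x7},{x1,x4,x6}} W4={{x1},{x2},{x3},{x1,x3},{x1,x4},{x1,x6},{x1,x7},{x2,x4},{x2,x5},{x3,x7},{x1,x3,x7},{x1,x4,x6},{x2,x4,x5}}
  W12={{x3,x7},{x4,x5},{x1,x3,x7},{x2,x4,x5}} W13={{x3,x7},{x1,x3,x7}} W14={{x1,x7},{x2,x5},{x3,x7},{x1,x3,x7},{x2,x4,x5}} W23={{x3},{x6},{x1,x3},{x1,x6},{x3,x7},{x4,x6},{x1,x3,x7},{x1,x4,x6}} W24={{x3},{x1,x3},{x1,x4},{x1,x6},{x2,x4},{x3,x7},{x1,x3,x7},{x1,x4,x6},{x2,x4,x5}} W34={{x3},{x1,x3},{x1,x6},{x3,x7},{x1,x3,x7},{x1,x4,x6}}
  W123={{x3,x7},{x1,x3,x7}} W124={{x3,x7},{x1,x3,x7},{x2,x4,x5}} W134={{x3,x7},{x1,x3,x7}} W234={{x3},{x1,x3},{x1,x6},{x3,x7},{x1,x3,x7},{x1,x4,x6}}
  W1234={{x3,x7},{x1,x3,x7}}
components per intersection:
  W1: {{x5},{x7},{x1,x7},{x2,x5},{x3,x7},{x4,x5},{x5,x7},{x1,x3,x7},{x2,x4,x5}}
  W2: {{x3},{x1,x3},{x3,x7},{x1,x3,x7}} {{x4},{x6},{x1,x4},{x1,x6},{x2,x4},{x4,x5},{x4,x6},{x1,x4,x6},{x2,x4,x5}}
  W3: {{x3},{x1,x3},{x3,x7},{x1,x3,x7}} {{x6},{x1,x6},{x4,x6},{x1,x4,x6}}
  W4: {{x1},{x3},{x1,x3},{x1,x4},{x1,x6},{x1,x7},{x3,x7},{x1,x3,x7},{x1,x4,x6}} {{x2},{x2,x4},{x2,x5},{x2,x4,x5}}
  W12: {{x3,x7},{x1,x3,x7}} {{x4,x5},{x2,x4,x5}}
  W13: {{x3,x7},{x1,x3,x7}}
  W14: {{x1,x7},{x3,x7},{x1,x3,x7}} {{x2,x5},{x2,x4,x5}}
  W23: {{x3},{x1,x3},{x3,x7},{x1,x3,x7}} {{x6},{x1,x6},{x4,x6},{x1,x4,x6}}
  W24: {{x3},{x1,x3},{x3,x7},{x1,x3,x7}} {{x1,x4},{x1,x6},{x1,x4,x6}} {{x2,x4},{x2,x4,x5}}
  W34: {{x3},{x1,x3},{x3,x7},{x1,x3,x7}} {{x1,x6},{x1,x4,x6}}
  W123: {{x3,x7},{x1,x3,x7}}
  W124: {{x3,x7},{x1,x3,x7}} {{x2,x4,x5}}
  W134: {{x3,x7},{x1,x3,x7}}
  W234: {{x3},{x1,x3},{x3,x7},{x1,x3,x7}} {{x1,x6},{x1,x4,x6}}
  W1234: {{x3,x7},{x1,x3,x7}}
C dims 7,12,6,1; δ0: rk 6, SNF 1^6; δ1: rk 5, SNF 1^5; δ2: rk 1, SNF 1^1
Ȟ^0: (7−6)−0=1 ⇒ Z
Ȟ^1: (12−5)−6=1 ⇒ Z
Ȟ^2: (6−1)−5=0 ⇒ 0

Ȟ^0(U;F) ≅ Z, Ȟ^1(U;F) ≅ Z and Ȟ^2(U;F) ≅ 0
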